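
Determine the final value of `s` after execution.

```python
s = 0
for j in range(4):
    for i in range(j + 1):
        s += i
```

Let's trace through this code step by step.

Initialize: s = 0
Entering loop: for j in range(4):

After execution: s = 10
10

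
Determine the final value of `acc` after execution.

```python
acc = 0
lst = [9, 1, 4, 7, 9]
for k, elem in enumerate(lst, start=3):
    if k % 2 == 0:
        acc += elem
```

Let's trace through this code step by step.

Initialize: acc = 0
Initialize: lst = [9, 1, 4, 7, 9]
Entering loop: for k, elem in enumerate(lst, start=3):

After execution: acc = 8
8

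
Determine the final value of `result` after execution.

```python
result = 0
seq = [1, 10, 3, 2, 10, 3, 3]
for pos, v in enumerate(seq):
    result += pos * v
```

Let's trace through this code step by step.

Initialize: result = 0
Initialize: seq = [1, 10, 3, 2, 10, 3, 3]
Entering loop: for pos, v in enumerate(seq):

After execution: result = 95
95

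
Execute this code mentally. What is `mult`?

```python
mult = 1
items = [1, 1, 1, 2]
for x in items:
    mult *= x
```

Let's trace through this code step by step.

Initialize: mult = 1
Initialize: items = [1, 1, 1, 2]
Entering loop: for x in items:

After execution: mult = 2
2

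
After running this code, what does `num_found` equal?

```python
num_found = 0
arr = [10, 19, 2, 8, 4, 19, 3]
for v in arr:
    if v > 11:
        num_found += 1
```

Let's trace through this code step by step.

Initialize: num_found = 0
Initialize: arr = [10, 19, 2, 8, 4, 19, 3]
Entering loop: for v in arr:

After execution: num_found = 2
2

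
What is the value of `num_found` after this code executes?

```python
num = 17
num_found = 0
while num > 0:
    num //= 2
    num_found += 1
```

Let's trace through this code step by step.

Initialize: num = 17
Initialize: num_found = 0
Entering loop: while num > 0:

After execution: num_found = 5
5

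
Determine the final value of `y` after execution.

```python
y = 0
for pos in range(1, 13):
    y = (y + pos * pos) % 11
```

Let's trace through this code step by step.

Initialize: y = 0
Entering loop: for pos in range(1, 13):

After execution: y = 1
1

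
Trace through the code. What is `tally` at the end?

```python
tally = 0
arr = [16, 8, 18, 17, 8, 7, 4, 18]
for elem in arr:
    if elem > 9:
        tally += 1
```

Let's trace through this code step by step.

Initialize: tally = 0
Initialize: arr = [16, 8, 18, 17, 8, 7, 4, 18]
Entering loop: for elem in arr:

After execution: tally = 4
4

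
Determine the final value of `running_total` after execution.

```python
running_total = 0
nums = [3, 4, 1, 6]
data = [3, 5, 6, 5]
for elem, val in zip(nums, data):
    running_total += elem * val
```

Let's trace through this code step by step.

Initialize: running_total = 0
Initialize: nums = [3, 4, 1, 6]
Initialize: data = [3, 5, 6, 5]
Entering loop: for elem, val in zip(nums, data):

After execution: running_total = 65
65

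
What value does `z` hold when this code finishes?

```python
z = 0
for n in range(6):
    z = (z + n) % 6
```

Let's trace through this code step by step.

Initialize: z = 0
Entering loop: for n in range(6):

After execution: z = 3
3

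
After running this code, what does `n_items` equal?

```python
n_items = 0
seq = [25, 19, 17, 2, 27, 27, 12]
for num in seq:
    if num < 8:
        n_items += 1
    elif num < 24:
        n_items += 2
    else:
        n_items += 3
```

Let's trace through this code step by step.

Initialize: n_items = 0
Initialize: seq = [25, 19, 17, 2, 27, 27, 12]
Entering loop: for num in seq:

After execution: n_items = 16
16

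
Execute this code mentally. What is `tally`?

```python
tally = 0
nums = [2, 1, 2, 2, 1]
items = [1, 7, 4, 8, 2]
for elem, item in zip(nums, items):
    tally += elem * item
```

Let's trace through this code step by step.

Initialize: tally = 0
Initialize: nums = [2, 1, 2, 2, 1]
Initialize: items = [1, 7, 4, 8, 2]
Entering loop: for elem, item in zip(nums, items):

After execution: tally = 35
35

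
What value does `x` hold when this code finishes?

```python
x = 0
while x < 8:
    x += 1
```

Let's trace through this code step by step.

Initialize: x = 0
Entering loop: while x < 8:

After execution: x = 8
8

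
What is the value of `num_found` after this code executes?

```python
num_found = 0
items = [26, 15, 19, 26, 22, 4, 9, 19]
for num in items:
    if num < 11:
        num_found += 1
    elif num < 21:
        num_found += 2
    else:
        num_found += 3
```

Let's trace through this code step by step.

Initialize: num_found = 0
Initialize: items = [26, 15, 19, 26, 22, 4, 9, 19]
Entering loop: for num in items:

After execution: num_found = 17
17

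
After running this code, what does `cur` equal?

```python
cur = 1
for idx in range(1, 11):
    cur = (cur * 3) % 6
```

Let's trace through this code step by step.

Initialize: cur = 1
Entering loop: for idx in range(1, 11):

After execution: cur = 3
3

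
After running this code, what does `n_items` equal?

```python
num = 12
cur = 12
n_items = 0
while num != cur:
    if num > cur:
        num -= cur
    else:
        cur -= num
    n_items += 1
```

Let's trace through this code step by step.

Initialize: num = 12
Initialize: cur = 12
Initialize: n_items = 0
Entering loop: while num != cur:

After execution: n_items = 0
0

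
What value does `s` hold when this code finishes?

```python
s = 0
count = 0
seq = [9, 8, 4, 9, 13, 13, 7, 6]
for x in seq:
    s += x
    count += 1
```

Let's trace through this code step by step.

Initialize: s = 0
Initialize: count = 0
Initialize: seq = [9, 8, 4, 9, 13, 13, 7, 6]
Entering loop: for x in seq:

After execution: s = 69
69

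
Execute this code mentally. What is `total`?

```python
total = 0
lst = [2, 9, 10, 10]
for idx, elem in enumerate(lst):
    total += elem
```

Let's trace through this code step by step.

Initialize: total = 0
Initialize: lst = [2, 9, 10, 10]
Entering loop: for idx, elem in enumerate(lst):

After execution: total = 31
31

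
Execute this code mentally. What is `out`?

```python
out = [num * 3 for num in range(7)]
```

Let's trace through this code step by step.

Initialize: out = [num * 3 for num in range(7)]

After execution: out = [0, 3, 6, 9, 12, 15, 18]
[0, 3, 6, 9, 12, 15, 18]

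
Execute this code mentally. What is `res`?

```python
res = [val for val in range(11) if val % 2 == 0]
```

Let's trace through this code step by step.

Initialize: res = [val for val in range(11) if val % 2 == 0]

After execution: res = [0, 2, 4, 6, 8, 10]
[0, 2, 4, 6, 8, 10]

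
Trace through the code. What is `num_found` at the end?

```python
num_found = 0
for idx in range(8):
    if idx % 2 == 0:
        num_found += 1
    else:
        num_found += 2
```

Let's trace through this code step by step.

Initialize: num_found = 0
Entering loop: for idx in range(8):

After execution: num_found = 12
12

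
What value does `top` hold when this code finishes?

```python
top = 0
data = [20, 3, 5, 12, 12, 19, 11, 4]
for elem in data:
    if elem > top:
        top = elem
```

Let's trace through this code step by step.

Initialize: top = 0
Initialize: data = [20, 3, 5, 12, 12, 19, 11, 4]
Entering loop: for elem in data:

After execution: top = 20
20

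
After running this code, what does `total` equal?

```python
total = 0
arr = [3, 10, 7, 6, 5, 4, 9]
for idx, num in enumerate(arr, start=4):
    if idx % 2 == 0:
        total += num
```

Let's trace through this code step by step.

Initialize: total = 0
Initialize: arr = [3, 10, 7, 6, 5, 4, 9]
Entering loop: for idx, num in enumerate(arr, start=4):

After execution: total = 24
24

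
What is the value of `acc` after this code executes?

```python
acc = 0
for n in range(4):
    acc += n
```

Let's trace through this code step by step.

Initialize: acc = 0
Entering loop: for n in range(4):

After execution: acc = 6
6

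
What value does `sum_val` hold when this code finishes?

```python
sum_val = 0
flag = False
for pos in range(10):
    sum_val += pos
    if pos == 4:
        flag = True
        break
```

Let's trace through this code step by step.

Initialize: sum_val = 0
Initialize: flag = False
Entering loop: for pos in range(10):

After execution: sum_val = 10
10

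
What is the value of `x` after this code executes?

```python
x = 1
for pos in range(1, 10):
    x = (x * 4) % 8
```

Let's trace through this code step by step.

Initialize: x = 1
Entering loop: for pos in range(1, 10):

After execution: x = 0
0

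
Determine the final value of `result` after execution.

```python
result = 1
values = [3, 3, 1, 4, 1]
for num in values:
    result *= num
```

Let's trace through this code step by step.

Initialize: result = 1
Initialize: values = [3, 3, 1, 4, 1]
Entering loop: for num in values:

After execution: result = 36
36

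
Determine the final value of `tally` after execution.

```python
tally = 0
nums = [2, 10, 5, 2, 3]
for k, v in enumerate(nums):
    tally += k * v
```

Let's trace through this code step by step.

Initialize: tally = 0
Initialize: nums = [2, 10, 5, 2, 3]
Entering loop: for k, v in enumerate(nums):

After execution: tally = 38
38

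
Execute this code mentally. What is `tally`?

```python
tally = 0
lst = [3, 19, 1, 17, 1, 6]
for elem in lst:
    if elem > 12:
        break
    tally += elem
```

Let's trace through this code step by step.

Initialize: tally = 0
Initialize: lst = [3, 19, 1, 17, 1, 6]
Entering loop: for elem in lst:

After execution: tally = 3
3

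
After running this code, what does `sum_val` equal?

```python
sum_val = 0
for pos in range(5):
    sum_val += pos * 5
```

Let's trace through this code step by step.

Initialize: sum_val = 0
Entering loop: for pos in range(5):

After execution: sum_val = 50
50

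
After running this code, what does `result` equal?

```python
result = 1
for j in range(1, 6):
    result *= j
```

Let's trace through this code step by step.

Initialize: result = 1
Entering loop: for j in range(1, 6):

After execution: result = 120
120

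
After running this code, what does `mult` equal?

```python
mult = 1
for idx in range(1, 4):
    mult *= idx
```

Let's trace through this code step by step.

Initialize: mult = 1
Entering loop: for idx in range(1, 4):

After execution: mult = 6
6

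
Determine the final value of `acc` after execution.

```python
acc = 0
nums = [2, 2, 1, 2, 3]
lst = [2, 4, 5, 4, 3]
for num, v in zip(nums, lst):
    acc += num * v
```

Let's trace through this code step by step.

Initialize: acc = 0
Initialize: nums = [2, 2, 1, 2, 3]
Initialize: lst = [2, 4, 5, 4, 3]
Entering loop: for num, v in zip(nums, lst):

After execution: acc = 34
34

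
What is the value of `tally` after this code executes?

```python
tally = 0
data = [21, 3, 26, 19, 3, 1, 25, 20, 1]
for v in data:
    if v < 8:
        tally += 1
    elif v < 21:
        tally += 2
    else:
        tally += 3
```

Let's trace through this code step by step.

Initialize: tally = 0
Initialize: data = [21, 3, 26, 19, 3, 1, 25, 20, 1]
Entering loop: for v in data:

After execution: tally = 17
17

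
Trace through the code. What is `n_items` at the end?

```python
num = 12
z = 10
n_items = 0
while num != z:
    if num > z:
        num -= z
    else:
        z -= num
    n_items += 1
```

Let's trace through this code step by step.

Initialize: num = 12
Initialize: z = 10
Initialize: n_items = 0
Entering loop: while num != z:

After execution: n_items = 5
5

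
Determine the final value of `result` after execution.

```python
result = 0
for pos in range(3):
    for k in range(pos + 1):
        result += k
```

Let's trace through this code step by step.

Initialize: result = 0
Entering loop: for pos in range(3):

After execution: result = 4
4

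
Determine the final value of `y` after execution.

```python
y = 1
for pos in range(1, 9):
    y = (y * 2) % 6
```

Let's trace through this code step by step.

Initialize: y = 1
Entering loop: for pos in range(1, 9):

After execution: y = 4
4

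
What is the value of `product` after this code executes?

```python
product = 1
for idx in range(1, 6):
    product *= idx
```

Let's trace through this code step by step.

Initialize: product = 1
Entering loop: for idx in range(1, 6):

After execution: product = 120
120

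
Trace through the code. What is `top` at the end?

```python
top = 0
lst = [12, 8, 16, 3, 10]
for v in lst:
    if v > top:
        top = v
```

Let's trace through this code step by step.

Initialize: top = 0
Initialize: lst = [12, 8, 16, 3, 10]
Entering loop: for v in lst:

After execution: top = 16
16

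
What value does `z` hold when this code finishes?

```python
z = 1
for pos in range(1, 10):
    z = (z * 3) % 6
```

Let's trace through this code step by step.

Initialize: z = 1
Entering loop: for pos in range(1, 10):

After execution: z = 3
3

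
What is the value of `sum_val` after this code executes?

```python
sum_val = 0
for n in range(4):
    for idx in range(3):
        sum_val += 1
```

Let's trace through this code step by step.

Initialize: sum_val = 0
Entering loop: for n in range(4):

After execution: sum_val = 12
12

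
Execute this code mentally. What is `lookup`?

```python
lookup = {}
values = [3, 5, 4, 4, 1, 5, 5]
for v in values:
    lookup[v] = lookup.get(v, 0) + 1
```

Let's trace through this code step by step.

Initialize: lookup = {}
Initialize: values = [3, 5, 4, 4, 1, 5, 5]
Entering loop: for v in values:

After execution: lookup = {3: 1, 5: 3, 4: 2, 1: 1}
{3: 1, 5: 3, 4: 2, 1: 1}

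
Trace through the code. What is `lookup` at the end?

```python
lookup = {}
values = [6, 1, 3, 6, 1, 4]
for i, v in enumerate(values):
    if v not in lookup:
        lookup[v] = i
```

Let's trace through this code step by step.

Initialize: lookup = {}
Initialize: values = [6, 1, 3, 6, 1, 4]
Entering loop: for i, v in enumerate(values):

After execution: lookup = {6: 0, 1: 1, 3: 2, 4: 5}
{6: 0, 1: 1, 3: 2, 4: 5}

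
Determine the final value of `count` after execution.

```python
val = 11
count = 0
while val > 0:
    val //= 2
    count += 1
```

Let's trace through this code step by step.

Initialize: val = 11
Initialize: count = 0
Entering loop: while val > 0:

After execution: count = 4
4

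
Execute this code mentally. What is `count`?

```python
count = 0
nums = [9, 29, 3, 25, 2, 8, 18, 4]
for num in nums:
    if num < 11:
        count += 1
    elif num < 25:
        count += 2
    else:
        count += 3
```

Let's trace through this code step by step.

Initialize: count = 0
Initialize: nums = [9, 29, 3, 25, 2, 8, 18, 4]
Entering loop: for num in nums:

After execution: count = 13
13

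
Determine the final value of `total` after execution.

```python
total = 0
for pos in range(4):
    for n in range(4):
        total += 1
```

Let's trace through this code step by step.

Initialize: total = 0
Entering loop: for pos in range(4):

After execution: total = 16
16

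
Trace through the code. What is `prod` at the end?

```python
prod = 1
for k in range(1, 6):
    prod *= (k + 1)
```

Let's trace through this code step by step.

Initialize: prod = 1
Entering loop: for k in range(1, 6):

After execution: prod = 720
720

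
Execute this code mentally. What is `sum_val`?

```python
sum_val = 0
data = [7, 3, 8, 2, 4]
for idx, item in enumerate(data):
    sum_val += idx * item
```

Let's trace through this code step by step.

Initialize: sum_val = 0
Initialize: data = [7, 3, 8, 2, 4]
Entering loop: for idx, item in enumerate(data):

After execution: sum_val = 41
41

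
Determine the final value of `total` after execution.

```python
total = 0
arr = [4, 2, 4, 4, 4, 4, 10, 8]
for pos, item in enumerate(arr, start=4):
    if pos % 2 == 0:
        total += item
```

Let's trace through this code step by step.

Initialize: total = 0
Initialize: arr = [4, 2, 4, 4, 4, 4, 10, 8]
Entering loop: for pos, item in enumerate(arr, start=4):

After execution: total = 22
22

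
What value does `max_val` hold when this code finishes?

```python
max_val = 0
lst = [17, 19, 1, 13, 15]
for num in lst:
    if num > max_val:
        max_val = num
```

Let's trace through this code step by step.

Initialize: max_val = 0
Initialize: lst = [17, 19, 1, 13, 15]
Entering loop: for num in lst:

After execution: max_val = 19
19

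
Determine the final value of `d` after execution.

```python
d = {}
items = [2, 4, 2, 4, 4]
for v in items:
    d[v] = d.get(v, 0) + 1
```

Let's trace through this code step by step.

Initialize: d = {}
Initialize: items = [2, 4, 2, 4, 4]
Entering loop: for v in items:

After execution: d = {2: 2, 4: 3}
{2: 2, 4: 3}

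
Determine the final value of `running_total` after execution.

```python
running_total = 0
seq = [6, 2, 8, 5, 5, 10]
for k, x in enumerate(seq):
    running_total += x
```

Let's trace through this code step by step.

Initialize: running_total = 0
Initialize: seq = [6, 2, 8, 5, 5, 10]
Entering loop: for k, x in enumerate(seq):

After execution: running_total = 36
36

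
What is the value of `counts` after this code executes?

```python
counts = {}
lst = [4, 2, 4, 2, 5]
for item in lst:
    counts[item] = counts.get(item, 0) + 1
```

Let's trace through this code step by step.

Initialize: counts = {}
Initialize: lst = [4, 2, 4, 2, 5]
Entering loop: for item in lst:

After execution: counts = {4: 2, 2: 2, 5: 1}
{4: 2, 2: 2, 5: 1}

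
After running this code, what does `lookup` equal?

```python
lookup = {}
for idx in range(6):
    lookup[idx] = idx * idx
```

Let's trace through this code step by step.

Initialize: lookup = {}
Entering loop: for idx in range(6):

After execution: lookup = {0: 0, 1: 1, 2: 4, 3: 9, 4: 16, 5: 25}
{0: 0, 1: 1, 2: 4, 3: 9, 4: 16, 5: 25}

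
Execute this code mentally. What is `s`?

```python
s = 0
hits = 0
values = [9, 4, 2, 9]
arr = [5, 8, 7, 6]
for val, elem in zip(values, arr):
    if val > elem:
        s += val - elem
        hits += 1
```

Let's trace through this code step by step.

Initialize: s = 0
Initialize: hits = 0
Initialize: values = [9, 4, 2, 9]
Initialize: arr = [5, 8, 7, 6]
Entering loop: for val, elem in zip(values, arr):

After execution: s = 7
7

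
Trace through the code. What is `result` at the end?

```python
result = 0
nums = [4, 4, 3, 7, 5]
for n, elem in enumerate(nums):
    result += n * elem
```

Let's trace through this code step by step.

Initialize: result = 0
Initialize: nums = [4, 4, 3, 7, 5]
Entering loop: for n, elem in enumerate(nums):

After execution: result = 51
51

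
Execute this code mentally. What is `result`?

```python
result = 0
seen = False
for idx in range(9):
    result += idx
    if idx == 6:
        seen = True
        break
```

Let's trace through this code step by step.

Initialize: result = 0
Initialize: seen = False
Entering loop: for idx in range(9):

After execution: result = 21
21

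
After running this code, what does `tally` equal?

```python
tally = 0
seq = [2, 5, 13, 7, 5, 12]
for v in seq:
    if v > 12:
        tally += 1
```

Let's trace through this code step by step.

Initialize: tally = 0
Initialize: seq = [2, 5, 13, 7, 5, 12]
Entering loop: for v in seq:

After execution: tally = 1
1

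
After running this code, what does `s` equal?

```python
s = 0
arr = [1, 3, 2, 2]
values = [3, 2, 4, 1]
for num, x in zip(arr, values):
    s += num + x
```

Let's trace through this code step by step.

Initialize: s = 0
Initialize: arr = [1, 3, 2, 2]
Initialize: values = [3, 2, 4, 1]
Entering loop: for num, x in zip(arr, values):

After execution: s = 18
18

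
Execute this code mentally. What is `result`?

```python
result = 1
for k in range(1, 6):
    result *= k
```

Let's trace through this code step by step.

Initialize: result = 1
Entering loop: for k in range(1, 6):

After execution: result = 120
120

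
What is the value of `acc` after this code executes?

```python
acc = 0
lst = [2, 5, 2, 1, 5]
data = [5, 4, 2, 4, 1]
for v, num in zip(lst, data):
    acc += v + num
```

Let's trace through this code step by step.

Initialize: acc = 0
Initialize: lst = [2, 5, 2, 1, 5]
Initialize: data = [5, 4, 2, 4, 1]
Entering loop: for v, num in zip(lst, data):

After execution: acc = 31
31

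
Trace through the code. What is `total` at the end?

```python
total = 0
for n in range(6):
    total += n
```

Let's trace through this code step by step.

Initialize: total = 0
Entering loop: for n in range(6):

After execution: total = 15
15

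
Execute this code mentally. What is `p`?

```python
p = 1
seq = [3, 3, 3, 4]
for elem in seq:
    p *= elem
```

Let's trace through this code step by step.

Initialize: p = 1
Initialize: seq = [3, 3, 3, 4]
Entering loop: for elem in seq:

After execution: p = 108
108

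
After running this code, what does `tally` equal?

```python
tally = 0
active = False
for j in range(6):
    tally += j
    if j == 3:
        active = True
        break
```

Let's trace through this code step by step.

Initialize: tally = 0
Initialize: active = False
Entering loop: for j in range(6):

After execution: tally = 6
6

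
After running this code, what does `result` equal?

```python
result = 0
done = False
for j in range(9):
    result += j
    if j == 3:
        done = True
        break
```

Let's trace through this code step by step.

Initialize: result = 0
Initialize: done = False
Entering loop: for j in range(9):

After execution: result = 6
6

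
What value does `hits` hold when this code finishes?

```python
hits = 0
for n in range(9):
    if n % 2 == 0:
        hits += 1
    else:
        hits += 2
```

Let's trace through this code step by step.

Initialize: hits = 0
Entering loop: for n in range(9):

After execution: hits = 13
13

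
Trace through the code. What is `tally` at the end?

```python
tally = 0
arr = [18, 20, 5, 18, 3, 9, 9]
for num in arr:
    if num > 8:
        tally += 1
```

Let's trace through this code step by step.

Initialize: tally = 0
Initialize: arr = [18, 20, 5, 18, 3, 9, 9]
Entering loop: for num in arr:

After execution: tally = 5
5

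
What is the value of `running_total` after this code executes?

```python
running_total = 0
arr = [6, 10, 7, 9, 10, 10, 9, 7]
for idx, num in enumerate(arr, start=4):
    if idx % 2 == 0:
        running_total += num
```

Let's trace through this code step by step.

Initialize: running_total = 0
Initialize: arr = [6, 10, 7, 9, 10, 10, 9, 7]
Entering loop: for idx, num in enumerate(arr, start=4):

After execution: running_total = 32
32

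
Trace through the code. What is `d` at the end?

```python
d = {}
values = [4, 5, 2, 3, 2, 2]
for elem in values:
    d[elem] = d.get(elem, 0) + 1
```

Let's trace through this code step by step.

Initialize: d = {}
Initialize: values = [4, 5, 2, 3, 2, 2]
Entering loop: for elem in values:

After execution: d = {4: 1, 5: 1, 2: 3, 3: 1}
{4: 1, 5: 1, 2: 3, 3: 1}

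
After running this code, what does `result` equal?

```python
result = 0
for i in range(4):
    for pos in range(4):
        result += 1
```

Let's trace through this code step by step.

Initialize: result = 0
Entering loop: for i in range(4):

After execution: result = 16
16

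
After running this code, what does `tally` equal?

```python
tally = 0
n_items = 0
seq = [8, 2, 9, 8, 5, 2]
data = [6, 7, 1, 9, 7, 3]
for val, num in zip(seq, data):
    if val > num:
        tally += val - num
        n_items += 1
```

Let's trace through this code step by step.

Initialize: tally = 0
Initialize: n_items = 0
Initialize: seq = [8, 2, 9, 8, 5, 2]
Initialize: data = [6, 7, 1, 9, 7, 3]
Entering loop: for val, num in zip(seq, data):

After execution: tally = 10
10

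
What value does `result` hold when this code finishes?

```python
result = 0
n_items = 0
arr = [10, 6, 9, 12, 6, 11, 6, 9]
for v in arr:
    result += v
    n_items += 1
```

Let's trace through this code step by step.

Initialize: result = 0
Initialize: n_items = 0
Initialize: arr = [10, 6, 9, 12, 6, 11, 6, 9]
Entering loop: for v in arr:

After execution: result = 69
69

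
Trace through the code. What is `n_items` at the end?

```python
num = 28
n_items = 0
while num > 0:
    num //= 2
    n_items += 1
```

Let's trace through this code step by step.

Initialize: num = 28
Initialize: n_items = 0
Entering loop: while num > 0:

After execution: n_items = 5
5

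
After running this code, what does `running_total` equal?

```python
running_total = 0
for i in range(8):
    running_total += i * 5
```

Let's trace through this code step by step.

Initialize: running_total = 0
Entering loop: for i in range(8):

After execution: running_total = 140
140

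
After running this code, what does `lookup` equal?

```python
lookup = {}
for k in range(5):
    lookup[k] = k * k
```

Let's trace through this code step by step.

Initialize: lookup = {}
Entering loop: for k in range(5):

After execution: lookup = {0: 0, 1: 1, 2: 4, 3: 9, 4: 16}
{0: 0, 1: 1, 2: 4, 3: 9, 4: 16}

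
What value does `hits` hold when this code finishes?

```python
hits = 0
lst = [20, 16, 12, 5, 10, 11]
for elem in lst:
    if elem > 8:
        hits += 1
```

Let's trace through this code step by step.

Initialize: hits = 0
Initialize: lst = [20, 16, 12, 5, 10, 11]
Entering loop: for elem in lst:

After execution: hits = 5
5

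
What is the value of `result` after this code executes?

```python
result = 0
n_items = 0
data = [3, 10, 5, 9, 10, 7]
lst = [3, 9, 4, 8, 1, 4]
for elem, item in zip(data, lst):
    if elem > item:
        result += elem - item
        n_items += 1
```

Let's trace through this code step by step.

Initialize: result = 0
Initialize: n_items = 0
Initialize: data = [3, 10, 5, 9, 10, 7]
Initialize: lst = [3, 9, 4, 8, 1, 4]
Entering loop: for elem, item in zip(data, lst):

After execution: result = 15
15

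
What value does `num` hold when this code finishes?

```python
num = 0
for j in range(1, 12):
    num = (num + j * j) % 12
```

Let's trace through this code step by step.

Initialize: num = 0
Entering loop: for j in range(1, 12):

After execution: num = 2
2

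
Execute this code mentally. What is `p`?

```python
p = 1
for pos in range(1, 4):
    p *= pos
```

Let's trace through this code step by step.

Initialize: p = 1
Entering loop: for pos in range(1, 4):

After execution: p = 6
6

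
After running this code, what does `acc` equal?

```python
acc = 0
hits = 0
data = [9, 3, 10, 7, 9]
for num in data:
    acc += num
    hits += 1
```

Let's trace through this code step by step.

Initialize: acc = 0
Initialize: hits = 0
Initialize: data = [9, 3, 10, 7, 9]
Entering loop: for num in data:

After execution: acc = 38
38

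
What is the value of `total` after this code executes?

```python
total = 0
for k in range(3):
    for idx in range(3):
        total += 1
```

Let's trace through this code step by step.

Initialize: total = 0
Entering loop: for k in range(3):

After execution: total = 9
9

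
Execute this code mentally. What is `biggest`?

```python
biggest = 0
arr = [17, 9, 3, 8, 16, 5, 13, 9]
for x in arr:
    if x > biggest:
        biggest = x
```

Let's trace through this code step by step.

Initialize: biggest = 0
Initialize: arr = [17, 9, 3, 8, 16, 5, 13, 9]
Entering loop: for x in arr:

After execution: biggest = 17
17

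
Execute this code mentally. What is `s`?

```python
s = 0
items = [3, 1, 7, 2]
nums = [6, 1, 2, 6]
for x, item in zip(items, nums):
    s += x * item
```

Let's trace through this code step by step.

Initialize: s = 0
Initialize: items = [3, 1, 7, 2]
Initialize: nums = [6, 1, 2, 6]
Entering loop: for x, item in zip(items, nums):

After execution: s = 45
45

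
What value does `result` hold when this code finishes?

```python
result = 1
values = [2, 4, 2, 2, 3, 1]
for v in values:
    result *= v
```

Let's trace through this code step by step.

Initialize: result = 1
Initialize: values = [2, 4, 2, 2, 3, 1]
Entering loop: for v in values:

After execution: result = 96
96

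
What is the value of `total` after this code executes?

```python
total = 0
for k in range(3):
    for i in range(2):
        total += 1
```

Let's trace through this code step by step.

Initialize: total = 0
Entering loop: for k in range(3):

After execution: total = 6
6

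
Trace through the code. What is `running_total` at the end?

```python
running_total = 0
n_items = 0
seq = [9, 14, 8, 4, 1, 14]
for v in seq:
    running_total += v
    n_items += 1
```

Let's trace through this code step by step.

Initialize: running_total = 0
Initialize: n_items = 0
Initialize: seq = [9, 14, 8, 4, 1, 14]
Entering loop: for v in seq:

After execution: running_total = 50
50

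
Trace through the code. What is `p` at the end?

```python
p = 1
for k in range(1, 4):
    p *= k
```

Let's trace through this code step by step.

Initialize: p = 1
Entering loop: for k in range(1, 4):

After execution: p = 6
6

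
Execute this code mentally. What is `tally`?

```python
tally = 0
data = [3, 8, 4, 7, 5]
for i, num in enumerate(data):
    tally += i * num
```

Let's trace through this code step by step.

Initialize: tally = 0
Initialize: data = [3, 8, 4, 7, 5]
Entering loop: for i, num in enumerate(data):

After execution: tally = 57
57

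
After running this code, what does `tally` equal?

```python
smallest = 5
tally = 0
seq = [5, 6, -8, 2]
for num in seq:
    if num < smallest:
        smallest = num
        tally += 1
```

Let's trace through this code step by step.

Initialize: smallest = 5
Initialize: tally = 0
Initialize: seq = [5, 6, -8, 2]
Entering loop: for num in seq:

After execution: tally = 1
1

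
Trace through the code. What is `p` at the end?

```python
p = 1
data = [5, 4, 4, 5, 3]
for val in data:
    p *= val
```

Let's trace through this code step by step.

Initialize: p = 1
Initialize: data = [5, 4, 4, 5, 3]
Entering loop: for val in data:

After execution: p = 1200
1200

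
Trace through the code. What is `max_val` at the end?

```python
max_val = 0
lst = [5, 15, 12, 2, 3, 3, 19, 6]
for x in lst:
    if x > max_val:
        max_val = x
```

Let's trace through this code step by step.

Initialize: max_val = 0
Initialize: lst = [5, 15, 12, 2, 3, 3, 19, 6]
Entering loop: for x in lst:

After execution: max_val = 19
19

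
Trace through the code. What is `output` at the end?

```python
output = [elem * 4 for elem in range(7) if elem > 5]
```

Let's trace through this code step by step.

Initialize: output = [elem * 4 for elem in range(7) if elem > 5]

After execution: output = [24]
[24]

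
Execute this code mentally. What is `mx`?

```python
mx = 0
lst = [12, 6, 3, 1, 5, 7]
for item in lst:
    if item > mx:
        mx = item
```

Let's trace through this code step by step.

Initialize: mx = 0
Initialize: lst = [12, 6, 3, 1, 5, 7]
Entering loop: for item in lst:

After execution: mx = 12
12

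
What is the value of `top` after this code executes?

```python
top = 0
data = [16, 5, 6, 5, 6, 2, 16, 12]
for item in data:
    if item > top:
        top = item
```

Let's trace through this code step by step.

Initialize: top = 0
Initialize: data = [16, 5, 6, 5, 6, 2, 16, 12]
Entering loop: for item in data:

After execution: top = 16
16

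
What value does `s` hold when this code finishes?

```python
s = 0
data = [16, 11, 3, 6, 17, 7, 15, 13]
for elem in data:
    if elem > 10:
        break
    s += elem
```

Let's trace through this code step by step.

Initialize: s = 0
Initialize: data = [16, 11, 3, 6, 17, 7, 15, 13]
Entering loop: for elem in data:

After execution: s = 0
0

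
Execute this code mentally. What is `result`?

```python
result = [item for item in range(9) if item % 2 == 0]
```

Let's trace through this code step by step.

Initialize: result = [item for item in range(9) if item % 2 == 0]

After execution: result = [0, 2, 4, 6, 8]
[0, 2, 4, 6, 8]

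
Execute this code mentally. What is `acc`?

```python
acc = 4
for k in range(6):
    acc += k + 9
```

Let's trace through this code step by step.

Initialize: acc = 4
Entering loop: for k in range(6):

After execution: acc = 73
73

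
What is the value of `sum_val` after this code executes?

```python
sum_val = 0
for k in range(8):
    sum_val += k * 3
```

Let's trace through this code step by step.

Initialize: sum_val = 0
Entering loop: for k in range(8):

After execution: sum_val = 84
84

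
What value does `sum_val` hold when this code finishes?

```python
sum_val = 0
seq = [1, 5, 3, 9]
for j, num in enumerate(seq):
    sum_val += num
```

Let's trace through this code step by step.

Initialize: sum_val = 0
Initialize: seq = [1, 5, 3, 9]
Entering loop: for j, num in enumerate(seq):

After execution: sum_val = 18
18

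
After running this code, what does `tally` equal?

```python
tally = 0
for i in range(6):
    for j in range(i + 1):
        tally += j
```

Let's trace through this code step by step.

Initialize: tally = 0
Entering loop: for i in range(6):

After execution: tally = 35
35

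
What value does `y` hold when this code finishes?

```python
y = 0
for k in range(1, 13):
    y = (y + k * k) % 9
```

Let's trace through this code step by step.

Initialize: y = 0
Entering loop: for k in range(1, 13):

After execution: y = 2
2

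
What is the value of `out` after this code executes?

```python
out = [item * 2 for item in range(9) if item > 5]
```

Let's trace through this code step by step.

Initialize: out = [item * 2 for item in range(9) if item > 5]

After execution: out = [12, 14, 16]
[12, 14, 16]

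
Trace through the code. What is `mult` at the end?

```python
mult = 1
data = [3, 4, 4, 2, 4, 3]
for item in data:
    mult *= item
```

Let's trace through this code step by step.

Initialize: mult = 1
Initialize: data = [3, 4, 4, 2, 4, 3]
Entering loop: for item in data:

After execution: mult = 1152
1152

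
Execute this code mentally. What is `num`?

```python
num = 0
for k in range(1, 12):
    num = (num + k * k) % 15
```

Let's trace through this code step by step.

Initialize: num = 0
Entering loop: for k in range(1, 12):

After execution: num = 11
11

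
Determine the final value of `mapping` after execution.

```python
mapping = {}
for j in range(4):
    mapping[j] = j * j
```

Let's trace through this code step by step.

Initialize: mapping = {}
Entering loop: for j in range(4):

After execution: mapping = {0: 0, 1: 1, 2: 4, 3: 9}
{0: 0, 1: 1, 2: 4, 3: 9}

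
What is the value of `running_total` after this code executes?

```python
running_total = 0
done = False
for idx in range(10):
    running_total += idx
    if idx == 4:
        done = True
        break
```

Let's trace through this code step by step.

Initialize: running_total = 0
Initialize: done = False
Entering loop: for idx in range(10):

After execution: running_total = 10
10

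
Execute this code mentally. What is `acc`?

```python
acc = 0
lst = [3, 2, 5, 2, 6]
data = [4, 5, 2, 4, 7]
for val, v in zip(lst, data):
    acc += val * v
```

Let's trace through this code step by step.

Initialize: acc = 0
Initialize: lst = [3, 2, 5, 2, 6]
Initialize: data = [4, 5, 2, 4, 7]
Entering loop: for val, v in zip(lst, data):

After execution: acc = 82
82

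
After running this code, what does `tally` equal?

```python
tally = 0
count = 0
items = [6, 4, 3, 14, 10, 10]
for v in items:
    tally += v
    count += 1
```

Let's trace through this code step by step.

Initialize: tally = 0
Initialize: count = 0
Initialize: items = [6, 4, 3, 14, 10, 10]
Entering loop: for v in items:

After execution: tally = 47
47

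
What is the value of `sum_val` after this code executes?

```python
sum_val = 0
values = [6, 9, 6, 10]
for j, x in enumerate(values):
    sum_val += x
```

Let's trace through this code step by step.

Initialize: sum_val = 0
Initialize: values = [6, 9, 6, 10]
Entering loop: for j, x in enumerate(values):

After execution: sum_val = 31
31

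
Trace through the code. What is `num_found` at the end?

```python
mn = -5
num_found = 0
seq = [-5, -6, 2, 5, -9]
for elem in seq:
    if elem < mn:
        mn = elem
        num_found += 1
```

Let's trace through this code step by step.

Initialize: mn = -5
Initialize: num_found = 0
Initialize: seq = [-5, -6, 2, 5, -9]
Entering loop: for elem in seq:

After execution: num_found = 2
2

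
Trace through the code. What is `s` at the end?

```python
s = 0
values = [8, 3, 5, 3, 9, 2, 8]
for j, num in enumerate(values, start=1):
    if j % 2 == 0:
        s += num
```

Let's trace through this code step by step.

Initialize: s = 0
Initialize: values = [8, 3, 5, 3, 9, 2, 8]
Entering loop: for j, num in enumerate(values, start=1):

After execution: s = 8
8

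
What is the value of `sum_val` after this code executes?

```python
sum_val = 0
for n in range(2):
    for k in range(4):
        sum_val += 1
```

Let's trace through this code step by step.

Initialize: sum_val = 0
Entering loop: for n in range(2):

After execution: sum_val = 8
8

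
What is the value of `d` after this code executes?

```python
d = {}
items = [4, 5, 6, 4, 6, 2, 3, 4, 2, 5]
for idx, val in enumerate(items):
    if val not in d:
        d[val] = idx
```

Let's trace through this code step by step.

Initialize: d = {}
Initialize: items = [4, 5, 6, 4, 6, 2, 3, 4, 2, 5]
Entering loop: for idx, val in enumerate(items):

After execution: d = {4: 0, 5: 1, 6: 2, 2: 5, 3: 6}
{4: 0, 5: 1, 6: 2, 2: 5, 3: 6}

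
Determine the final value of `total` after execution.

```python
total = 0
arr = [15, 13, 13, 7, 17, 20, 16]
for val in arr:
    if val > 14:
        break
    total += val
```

Let's trace through this code step by step.

Initialize: total = 0
Initialize: arr = [15, 13, 13, 7, 17, 20, 16]
Entering loop: for val in arr:

After execution: total = 0
0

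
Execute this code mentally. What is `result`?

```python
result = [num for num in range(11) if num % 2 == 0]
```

Let's trace through this code step by step.

Initialize: result = [num for num in range(11) if num % 2 == 0]

After execution: result = [0, 2, 4, 6, 8, 10]
[0, 2, 4, 6, 8, 10]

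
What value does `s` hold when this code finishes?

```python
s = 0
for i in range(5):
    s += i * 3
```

Let's trace through this code step by step.

Initialize: s = 0
Entering loop: for i in range(5):

After execution: s = 30
30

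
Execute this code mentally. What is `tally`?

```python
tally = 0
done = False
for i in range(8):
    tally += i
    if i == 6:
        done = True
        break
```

Let's trace through this code step by step.

Initialize: tally = 0
Initialize: done = False
Entering loop: for i in range(8):

After execution: tally = 21
21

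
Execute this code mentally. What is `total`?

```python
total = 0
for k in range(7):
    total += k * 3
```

Let's trace through this code step by step.

Initialize: total = 0
Entering loop: for k in range(7):

After execution: total = 63
63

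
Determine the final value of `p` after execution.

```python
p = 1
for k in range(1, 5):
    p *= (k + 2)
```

Let's trace through this code step by step.

Initialize: p = 1
Entering loop: for k in range(1, 5):

After execution: p = 360
360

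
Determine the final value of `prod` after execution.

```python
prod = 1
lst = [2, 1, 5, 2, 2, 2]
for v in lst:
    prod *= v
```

Let's trace through this code step by step.

Initialize: prod = 1
Initialize: lst = [2, 1, 5, 2, 2, 2]
Entering loop: for v in lst:

After execution: prod = 80
80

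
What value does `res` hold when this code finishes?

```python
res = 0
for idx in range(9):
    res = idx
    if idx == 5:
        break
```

Let's trace through this code step by step.

Initialize: res = 0
Entering loop: for idx in range(9):

After execution: res = 5
5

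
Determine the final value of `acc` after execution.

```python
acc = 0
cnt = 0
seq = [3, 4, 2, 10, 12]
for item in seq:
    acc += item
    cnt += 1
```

Let's trace through this code step by step.

Initialize: acc = 0
Initialize: cnt = 0
Initialize: seq = [3, 4, 2, 10, 12]
Entering loop: for item in seq:

After execution: acc = 31
31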